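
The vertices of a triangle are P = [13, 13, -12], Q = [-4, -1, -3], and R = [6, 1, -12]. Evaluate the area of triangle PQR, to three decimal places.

81.959

PQ = (-17, -14, 9),  PR = (-7, -12, 0)
i: (-14)·0 - 9·(-12) = 0 - (-108) = 108
j: 9·(-7) - (-17)·0 = -63 - 0 = -63
k: (-17)·(-12) - (-14)·(-7) = 204 - 98 = 106
PQ × PR = (108, -63, 106)
|PQ × PR| = √26869 ≈ 163.9177
area = ½ · 163.9177 ≈ 81.959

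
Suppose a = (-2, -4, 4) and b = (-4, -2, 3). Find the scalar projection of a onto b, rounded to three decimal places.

5.199

a · b = (-2)·(-4) + (-4)·(-2) + 4·3 = 8 + 8 + 12 = 28
|b| = √(16 + 4 + 9) = √29 ≈ 5.3852
comp_b a = 28 / √29 ≈ 5.199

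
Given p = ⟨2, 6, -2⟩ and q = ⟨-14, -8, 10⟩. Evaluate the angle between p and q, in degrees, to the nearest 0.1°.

139.7

p · q = 2·(-14) + 6·(-8) + (-2)·10 = -28 - 48 - 20 = -96
|p|² = 4 + 36 + 4 = 44,  |p| = √44 ≈ 6.633250
|q|² = 196 + 64 + 100 = 360,  |q| = √360 ≈ 18.973666
cos θ = -96 / (6.633250 · 18.973666) ≈ -0.76277
θ = arccos(-0.76277) ≈ 139.7°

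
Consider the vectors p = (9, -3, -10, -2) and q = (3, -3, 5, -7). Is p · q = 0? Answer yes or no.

yes

p · q = 9·3 + (-3)·(-3) + (-10)·5 + (-2)·(-7) = 27 + 9 - 50 + 14 = 0
Zero, so the vectors are orthogonal.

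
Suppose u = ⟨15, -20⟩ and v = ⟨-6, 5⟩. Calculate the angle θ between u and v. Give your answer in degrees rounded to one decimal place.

166.7

u · v = 15·(-6) + (-20)·5 = -90 - 100 = -190
|u|² = 225 + 400 = 625,  |u| = √625 ≈ 25.000000
|v|² = 36 + 25 = 61,  |v| = √61 ≈ 7.810250
cos θ = -190 / (25.000000 · 7.810250) ≈ -0.97308
θ = arccos(-0.97308) ≈ 166.7°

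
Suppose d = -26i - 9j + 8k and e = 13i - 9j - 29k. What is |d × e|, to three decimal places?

i: (-9)·(-29) - 8·(-9) = 261 - (-72) = 333
j: 8·13 - (-26)·(-29) = 104 - 754 = -650
k: (-26)·(-9) - (-9)·13 = 234 - (-117) = 351
d × e = (333, -650, 351)
|d × e| = √(333² + (-650)² + 351²) = √656590 ≈ 810.3024

810.302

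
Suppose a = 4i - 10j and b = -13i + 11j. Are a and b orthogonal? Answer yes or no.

no

a · b = 4·(-13) + (-10)·11 = -52 - 110 = -162
Nonzero, so the vectors are not orthogonal.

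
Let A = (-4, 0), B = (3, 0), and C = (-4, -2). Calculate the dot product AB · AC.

0

AB = B − A = (7, 0)
AC = C − A = (0, -2)
AB · AC = 7·0 + 0·(-2) = 0 + 0 = 0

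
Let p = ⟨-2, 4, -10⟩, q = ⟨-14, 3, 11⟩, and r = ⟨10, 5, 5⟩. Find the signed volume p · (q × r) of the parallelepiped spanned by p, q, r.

1800

q × r:
i: 3·5 - 11·5 = 15 - 55 = -40
j: 11·10 - (-14)·5 = 110 - (-70) = 180
k: (-14)·5 - 3·10 = -70 - 30 = -100
q × r = (-40, 180, -100)
p · (q × r) = (-2)·(-40) + 4·180 + (-10)·(-100) = 80 + 720 + 1000 = 1800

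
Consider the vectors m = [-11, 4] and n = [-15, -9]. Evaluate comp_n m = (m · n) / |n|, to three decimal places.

m · n = (-11)·(-15) + 4·(-9) = 165 - 36 = 129
|n| = √(225 + 81) = √306 ≈ 17.4929
comp_n m = 129 / √306 ≈ 7.374

7.374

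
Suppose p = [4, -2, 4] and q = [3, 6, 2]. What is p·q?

p · q = 4·3 + (-2)·6 + 4·2 = 12 - 12 + 8 = 8

8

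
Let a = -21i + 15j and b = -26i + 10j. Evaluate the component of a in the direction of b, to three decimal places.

a · b = (-21)·(-26) + 15·10 = 546 + 150 = 696
|b| = √(676 + 100) = √776 ≈ 27.8568
comp_b a = 696 / √776 ≈ 24.985

24.985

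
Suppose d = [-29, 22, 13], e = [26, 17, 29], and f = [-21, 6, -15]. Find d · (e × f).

14292

e × f:
i: 17·(-15) - 29·6 = -255 - 174 = -429
j: 29·(-21) - 26·(-15) = -609 - (-390) = -219
k: 26·6 - 17·(-21) = 156 - (-357) = 513
e × f = (-429, -219, 513)
d · (e × f) = (-29)·(-429) + 22·(-219) + 13·513 = 12441 - 4818 + 6669 = 14292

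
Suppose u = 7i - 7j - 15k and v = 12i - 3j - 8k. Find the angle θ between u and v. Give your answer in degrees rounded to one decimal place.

u · v = 7·12 + (-7)·(-3) + (-15)·(-8) = 84 + 21 + 120 = 225
|u|² = 49 + 49 + 225 = 323,  |u| = √323 ≈ 17.972201
|v|² = 144 + 9 + 64 = 217,  |v| = √217 ≈ 14.730920
cos θ = 225 / (17.972201 · 14.730920) ≈ 0.84987
θ = arccos(0.84987) ≈ 31.8°

31.8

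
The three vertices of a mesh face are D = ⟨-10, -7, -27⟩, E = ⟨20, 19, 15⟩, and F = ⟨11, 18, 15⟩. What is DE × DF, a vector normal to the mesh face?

(42, -378, 204)

DE = (30, 26, 42)
DF = (21, 25, 42)
i: 26·42 - 42·25 = 1092 - 1050 = 42
j: 42·21 - 30·42 = 882 - 1260 = -378
k: 30·25 - 26·21 = 750 - 546 = 204
DE × DF = (42, -378, 204)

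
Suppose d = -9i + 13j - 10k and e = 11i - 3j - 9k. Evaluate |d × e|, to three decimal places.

267.481

i: 13·(-9) - (-10)·(-3) = -117 - 30 = -147
j: (-10)·11 - (-9)·(-9) = -110 - 81 = -191
k: (-9)·(-3) - 13·11 = 27 - 143 = -116
d × e = (-147, -191, -116)
|d × e| = √((-147)² + (-191)² + (-116)²) = √71546 ≈ 267.4808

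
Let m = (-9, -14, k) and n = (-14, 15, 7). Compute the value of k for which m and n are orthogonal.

m · n = (-9)·(-14) + (-14)·15 + k·7 = -84 + 7k
Set equal to 0: 7k = 84, so k = 12.

12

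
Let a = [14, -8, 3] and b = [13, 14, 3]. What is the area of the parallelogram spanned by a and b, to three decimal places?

307.189

i: (-8)·3 - 3·14 = -24 - 42 = -66
j: 3·13 - 14·3 = 39 - 42 = -3
k: 14·14 - (-8)·13 = 196 - (-104) = 300
a × b = (-66, -3, 300)
|a × b| = √((-66)² + (-3)² + 300²) = √94365 ≈ 307.1889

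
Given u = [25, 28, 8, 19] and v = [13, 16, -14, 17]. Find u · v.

u · v = 25·13 + 28·16 + 8·(-14) + 19·17 = 325 + 448 - 112 + 323 = 984

984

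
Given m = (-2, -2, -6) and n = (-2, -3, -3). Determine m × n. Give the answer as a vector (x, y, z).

(-12, 6, 2)

i: (-2)·(-3) - (-6)·(-3) = 6 - 18 = -12
j: (-6)·(-2) - (-2)·(-3) = 12 - 6 = 6
k: (-2)·(-3) - (-2)·(-2) = 6 - 4 = 2
m × n = (-12, 6, 2)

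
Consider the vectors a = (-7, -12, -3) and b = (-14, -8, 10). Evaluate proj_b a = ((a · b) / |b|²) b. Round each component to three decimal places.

a · b = (-7)·(-14) + (-12)·(-8) + (-3)·10 = 98 + 96 - 30 = 164
|b|² = 196 + 64 + 100 = 360
proj_b a = (164/360) · (-14, -8, 10) ≈ (-6.378, -3.644, 4.556)

(-6.378, -3.644, 4.556)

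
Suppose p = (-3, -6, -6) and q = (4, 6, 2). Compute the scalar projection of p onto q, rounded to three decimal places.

-8.018

p · q = (-3)·4 + (-6)·6 + (-6)·2 = -12 - 36 - 12 = -60
|q| = √(16 + 36 + 4) = √56 ≈ 7.4833
comp_q p = -60 / √56 ≈ -8.018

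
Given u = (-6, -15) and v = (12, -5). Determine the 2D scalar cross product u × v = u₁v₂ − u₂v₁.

(-6)·(-5) - (-15)·12 = 30 - (-180) = 210

210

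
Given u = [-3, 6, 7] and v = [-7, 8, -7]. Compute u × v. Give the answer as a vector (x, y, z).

(-98, -70, 18)

i: 6·(-7) - 7·8 = -42 - 56 = -98
j: 7·(-7) - (-3)·(-7) = -49 - 21 = -70
k: (-3)·8 - 6·(-7) = -24 - (-42) = 18
u × v = (-98, -70, 18)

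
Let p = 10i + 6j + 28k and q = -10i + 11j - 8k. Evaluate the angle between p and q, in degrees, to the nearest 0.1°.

120.3

p · q = 10·(-10) + 6·11 + 28·(-8) = -100 + 66 - 224 = -258
|p|² = 100 + 36 + 784 = 920,  |p| = √920 ≈ 30.331502
|q|² = 100 + 121 + 64 = 285,  |q| = √285 ≈ 16.881943
cos θ = -258 / (30.331502 · 16.881943) ≈ -0.50385
θ = arccos(-0.50385) ≈ 120.3°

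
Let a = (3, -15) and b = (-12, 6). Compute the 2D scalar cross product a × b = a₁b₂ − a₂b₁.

-162

3·6 - (-15)·(-12) = 18 - 180 = -162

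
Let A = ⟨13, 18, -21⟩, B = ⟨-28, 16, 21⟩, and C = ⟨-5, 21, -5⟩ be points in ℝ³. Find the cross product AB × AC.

AB = (-41, -2, 42)
AC = (-18, 3, 16)
i: (-2)·16 - 42·3 = -32 - 126 = -158
j: 42·(-18) - (-41)·16 = -756 - (-656) = -100
k: (-41)·3 - (-2)·(-18) = -123 - 36 = -159
AB × AC = (-158, -100, -159)

(-158, -100, -159)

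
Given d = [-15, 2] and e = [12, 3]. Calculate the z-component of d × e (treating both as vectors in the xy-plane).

-69

(-15)·3 - 2·12 = -45 - 24 = -69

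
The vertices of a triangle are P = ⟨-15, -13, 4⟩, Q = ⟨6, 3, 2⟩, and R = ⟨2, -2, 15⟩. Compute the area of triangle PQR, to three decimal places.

PQ = (21, 16, -2),  PR = (17, 11, 11)
i: 16·11 - (-2)·11 = 176 - (-22) = 198
j: (-2)·17 - 21·11 = -34 - 231 = -265
k: 21·11 - 16·17 = 231 - 272 = -41
PQ × PR = (198, -265, -41)
|PQ × PR| = √111110 ≈ 333.3317
area = ½ · 333.3317 ≈ 166.666

166.666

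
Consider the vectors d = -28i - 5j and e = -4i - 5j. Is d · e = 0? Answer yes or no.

no

d · e = (-28)·(-4) + (-5)·(-5) = 112 + 25 = 137
Nonzero, so the vectors are not orthogonal.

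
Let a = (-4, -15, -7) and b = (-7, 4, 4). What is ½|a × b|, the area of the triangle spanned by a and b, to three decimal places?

i: (-15)·4 - (-7)·4 = -60 - (-28) = -32
j: (-7)·(-7) - (-4)·4 = 49 - (-16) = 65
k: (-4)·4 - (-15)·(-7) = -16 - 105 = -121
a × b = (-32, 65, -121)
|a × b| = √((-32)² + 65² + (-121)²) = √19890 ≈ 141.0319
area = ½ · 141.0319 ≈ 70.516

70.516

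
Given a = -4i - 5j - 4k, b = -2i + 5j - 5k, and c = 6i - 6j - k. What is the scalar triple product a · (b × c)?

372

b × c:
i: 5·(-1) - (-5)·(-6) = -5 - 30 = -35
j: (-5)·6 - (-2)·(-1) = -30 - 2 = -32
k: (-2)·(-6) - 5·6 = 12 - 30 = -18
b × c = (-35, -32, -18)
a · (b × c) = (-4)·(-35) + (-5)·(-32) + (-4)·(-18) = 140 + 160 + 72 = 372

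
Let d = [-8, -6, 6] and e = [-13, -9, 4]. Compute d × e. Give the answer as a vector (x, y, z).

(30, -46, -6)

i: (-6)·4 - 6·(-9) = -24 - (-54) = 30
j: 6·(-13) - (-8)·4 = -78 - (-32) = -46
k: (-8)·(-9) - (-6)·(-13) = 72 - 78 = -6
d × e = (30, -46, -6)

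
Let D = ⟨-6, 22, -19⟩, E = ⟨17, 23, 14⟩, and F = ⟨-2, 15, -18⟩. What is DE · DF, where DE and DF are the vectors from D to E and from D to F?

118

DE = E − D = (23, 1, 33)
DF = F − D = (4, -7, 1)
DE · DF = 23·4 + 1·(-7) + 33·1 = 92 - 7 + 33 = 118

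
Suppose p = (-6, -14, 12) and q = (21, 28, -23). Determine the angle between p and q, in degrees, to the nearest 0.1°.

167.9

p · q = (-6)·21 + (-14)·28 + 12·(-23) = -126 - 392 - 276 = -794
|p|² = 36 + 196 + 144 = 376,  |p| = √376 ≈ 19.390719
|q|² = 441 + 784 + 529 = 1754,  |q| = √1754 ≈ 41.880783
cos θ = -794 / (19.390719 · 41.880783) ≈ -0.97771
θ = arccos(-0.97771) ≈ 167.9°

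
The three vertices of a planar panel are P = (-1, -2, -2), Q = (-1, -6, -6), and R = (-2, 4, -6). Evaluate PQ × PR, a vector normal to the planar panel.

(40, 4, -4)

PQ = (0, -4, -4)
PR = (-1, 6, -4)
i: (-4)·(-4) - (-4)·6 = 16 - (-24) = 40
j: (-4)·(-1) - 0·(-4) = 4 - 0 = 4
k: 0·6 - (-4)·(-1) = 0 - 4 = -4
PQ × PR = (40, 4, -4)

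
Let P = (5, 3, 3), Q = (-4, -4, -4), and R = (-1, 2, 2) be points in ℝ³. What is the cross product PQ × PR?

PQ = (-9, -7, -7)
PR = (-6, -1, -1)
i: (-7)·(-1) - (-7)·(-1) = 7 - 7 = 0
j: (-7)·(-6) - (-9)·(-1) = 42 - 9 = 33
k: (-9)·(-1) - (-7)·(-6) = 9 - 42 = -33
PQ × PR = (0, 33, -33)

(0, 33, -33)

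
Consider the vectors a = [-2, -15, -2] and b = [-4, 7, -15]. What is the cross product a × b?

i: (-15)·(-15) - (-2)·7 = 225 - (-14) = 239
j: (-2)·(-4) - (-2)·(-15) = 8 - 30 = -22
k: (-2)·7 - (-15)·(-4) = -14 - 60 = -74
a × b = (239, -22, -74)

(239, -22, -74)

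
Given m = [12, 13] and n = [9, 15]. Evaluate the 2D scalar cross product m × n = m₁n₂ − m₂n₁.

63

12·15 - 13·9 = 180 - 117 = 63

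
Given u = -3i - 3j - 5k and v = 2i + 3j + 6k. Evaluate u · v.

u · v = (-3)·2 + (-3)·3 + (-5)·6 = -6 - 9 - 30 = -45

-45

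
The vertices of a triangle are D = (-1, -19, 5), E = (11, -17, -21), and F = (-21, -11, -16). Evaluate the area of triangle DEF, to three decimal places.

400.636

DE = (12, 2, -26),  DF = (-20, 8, -21)
i: 2·(-21) - (-26)·8 = -42 - (-208) = 166
j: (-26)·(-20) - 12·(-21) = 520 - (-252) = 772
k: 12·8 - 2·(-20) = 96 - (-40) = 136
DE × DF = (166, 772, 136)
|DE × DF| = √642036 ≈ 801.2715
area = ½ · 801.2715 ≈ 400.636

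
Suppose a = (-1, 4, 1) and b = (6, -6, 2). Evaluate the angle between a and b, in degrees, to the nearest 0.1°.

a · b = (-1)·6 + 4·(-6) + 1·2 = -6 - 24 + 2 = -28
|a|² = 1 + 16 + 1 = 18,  |a| = √18 ≈ 4.242641
|b|² = 36 + 36 + 4 = 76,  |b| = √76 ≈ 8.717798
cos θ = -28 / (4.242641 · 8.717798) ≈ -0.75703
θ = arccos(-0.75703) ≈ 139.2°

139.2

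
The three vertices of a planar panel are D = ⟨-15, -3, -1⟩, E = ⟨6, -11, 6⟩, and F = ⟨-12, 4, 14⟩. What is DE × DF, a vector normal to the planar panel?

DE = (21, -8, 7)
DF = (3, 7, 15)
i: (-8)·15 - 7·7 = -120 - 49 = -169
j: 7·3 - 21·15 = 21 - 315 = -294
k: 21·7 - (-8)·3 = 147 - (-24) = 171
DE × DF = (-169, -294, 171)

(-169, -294, 171)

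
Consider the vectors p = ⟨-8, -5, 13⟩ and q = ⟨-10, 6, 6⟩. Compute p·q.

128

p · q = (-8)·(-10) + (-5)·6 + 13·6 = 80 - 30 + 78 = 128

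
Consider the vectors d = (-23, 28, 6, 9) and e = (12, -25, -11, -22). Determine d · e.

-1240

d · e = (-23)·12 + 28·(-25) + 6·(-11) + 9·(-22) = -276 - 700 - 66 - 198 = -1240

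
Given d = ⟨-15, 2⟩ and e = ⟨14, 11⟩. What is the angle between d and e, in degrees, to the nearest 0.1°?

134.2

d · e = (-15)·14 + 2·11 = -210 + 22 = -188
|d|² = 225 + 4 = 229,  |d| = √229 ≈ 15.132746
|e|² = 196 + 121 = 317,  |e| = √317 ≈ 17.804494
cos θ = -188 / (15.132746 · 17.804494) ≈ -0.69777
θ = arccos(-0.69777) ≈ 134.2°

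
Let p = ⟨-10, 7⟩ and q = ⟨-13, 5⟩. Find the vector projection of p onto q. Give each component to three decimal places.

(-11.057, 4.253)

p · q = (-10)·(-13) + 7·5 = 130 + 35 = 165
|q|² = 169 + 25 = 194
proj_q p = (165/194) · (-13, 5) ≈ (-11.057, 4.253)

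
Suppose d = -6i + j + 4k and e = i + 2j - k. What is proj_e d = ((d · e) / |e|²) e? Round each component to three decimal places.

(-1.333, -2.667, 1.333)

d · e = (-6)·1 + 1·2 + 4·(-1) = -6 + 2 - 4 = -8
|e|² = 1 + 4 + 1 = 6
proj_e d = (-8/6) · (1, 2, -1) ≈ (-1.333, -2.667, 1.333)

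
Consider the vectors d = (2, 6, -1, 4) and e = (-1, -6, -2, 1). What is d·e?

-32

d · e = 2·(-1) + 6·(-6) + (-1)·(-2) + 4·1 = -2 - 36 + 2 + 4 = -32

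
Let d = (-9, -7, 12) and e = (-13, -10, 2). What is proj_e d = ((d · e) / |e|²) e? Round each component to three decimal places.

d · e = (-9)·(-13) + (-7)·(-10) + 12·2 = 117 + 70 + 24 = 211
|e|² = 169 + 100 + 4 = 273
proj_e d = (211/273) · (-13, -10, 2) ≈ (-10.048, -7.729, 1.546)

(-10.048, -7.729, 1.546)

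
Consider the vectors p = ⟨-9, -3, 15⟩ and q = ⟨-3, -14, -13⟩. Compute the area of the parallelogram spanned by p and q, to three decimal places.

319.271

i: (-3)·(-13) - 15·(-14) = 39 - (-210) = 249
j: 15·(-3) - (-9)·(-13) = -45 - 117 = -162
k: (-9)·(-14) - (-3)·(-3) = 126 - 9 = 117
p × q = (249, -162, 117)
|p × q| = √(249² + (-162)² + 117²) = √101934 ≈ 319.2710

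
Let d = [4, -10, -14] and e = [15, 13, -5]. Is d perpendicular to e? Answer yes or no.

yes

d · e = 4·15 + (-10)·13 + (-14)·(-5) = 60 - 130 + 70 = 0
Zero, so the vectors are orthogonal.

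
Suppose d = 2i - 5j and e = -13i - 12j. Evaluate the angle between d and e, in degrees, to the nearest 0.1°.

69.1

d · e = 2·(-13) + (-5)·(-12) = -26 + 60 = 34
|d|² = 4 + 25 = 29,  |d| = √29 ≈ 5.385165
|e|² = 169 + 144 = 313,  |e| = √313 ≈ 17.691806
cos θ = 34 / (5.385165 · 17.691806) ≈ 0.35687
θ = arccos(0.35687) ≈ 69.1°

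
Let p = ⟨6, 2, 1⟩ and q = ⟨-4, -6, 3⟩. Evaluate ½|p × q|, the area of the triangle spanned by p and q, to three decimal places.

i: 2·3 - 1·(-6) = 6 - (-6) = 12
j: 1·(-4) - 6·3 = -4 - 18 = -22
k: 6·(-6) - 2·(-4) = -36 - (-8) = -28
p × q = (12, -22, -28)
|p × q| = √(12² + (-22)² + (-28)²) = √1412 ≈ 37.5766
area = ½ · 37.5766 ≈ 18.788

18.788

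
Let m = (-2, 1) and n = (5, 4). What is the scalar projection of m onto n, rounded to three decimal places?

m · n = (-2)·5 + 1·4 = -10 + 4 = -6
|n| = √(25 + 16) = √41 ≈ 6.4031
comp_n m = -6 / √41 ≈ -0.937

-0.937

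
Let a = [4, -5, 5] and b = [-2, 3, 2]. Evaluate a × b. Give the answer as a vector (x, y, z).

i: (-5)·2 - 5·3 = -10 - 15 = -25
j: 5·(-2) - 4·2 = -10 - 8 = -18
k: 4·3 - (-5)·(-2) = 12 - 10 = 2
a × b = (-25, -18, 2)

(-25, -18, 2)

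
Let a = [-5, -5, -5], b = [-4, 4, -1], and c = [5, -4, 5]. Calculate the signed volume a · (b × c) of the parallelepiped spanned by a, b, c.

-135

b × c:
i: 4·5 - (-1)·(-4) = 20 - 4 = 16
j: (-1)·5 - (-4)·5 = -5 - (-20) = 15
k: (-4)·(-4) - 4·5 = 16 - 20 = -4
b × c = (16, 15, -4)
a · (b × c) = (-5)·16 + (-5)·15 + (-5)·(-4) = -80 - 75 + 20 = -135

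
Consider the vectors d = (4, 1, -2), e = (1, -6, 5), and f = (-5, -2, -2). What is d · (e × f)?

129

e × f:
i: (-6)·(-2) - 5·(-2) = 12 - (-10) = 22
j: 5·(-5) - 1·(-2) = -25 - (-2) = -23
k: 1·(-2) - (-6)·(-5) = -2 - 30 = -32
e × f = (22, -23, -32)
d · (e × f) = 4·22 + 1·(-23) + (-2)·(-32) = 88 - 23 + 64 = 129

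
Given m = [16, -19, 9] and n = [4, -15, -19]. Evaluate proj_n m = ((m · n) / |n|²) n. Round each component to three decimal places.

(1.183, -4.435, -5.618)

m · n = 16·4 + (-19)·(-15) + 9·(-19) = 64 + 285 - 171 = 178
|n|² = 16 + 225 + 361 = 602
proj_n m = (178/602) · (4, -15, -19) ≈ (1.183, -4.435, -5.618)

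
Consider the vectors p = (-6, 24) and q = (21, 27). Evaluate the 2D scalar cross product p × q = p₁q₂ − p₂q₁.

-666

(-6)·27 - 24·21 = -162 - 504 = -666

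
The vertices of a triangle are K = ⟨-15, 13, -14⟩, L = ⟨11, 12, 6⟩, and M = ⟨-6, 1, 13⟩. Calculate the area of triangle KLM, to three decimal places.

320.024

KL = (26, -1, 20),  KM = (9, -12, 27)
i: (-1)·27 - 20·(-12) = -27 - (-240) = 213
j: 20·9 - 26·27 = 180 - 702 = -522
k: 26·(-12) - (-1)·9 = -312 - (-9) = -303
KL × KM = (213, -522, -303)
|KL × KM| = √409662 ≈ 640.0484
area = ½ · 640.0484 ≈ 320.024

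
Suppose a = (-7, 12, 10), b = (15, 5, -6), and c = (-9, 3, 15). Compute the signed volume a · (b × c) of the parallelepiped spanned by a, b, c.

-1803

b × c:
i: 5·15 - (-6)·3 = 75 - (-18) = 93
j: (-6)·(-9) - 15·15 = 54 - 225 = -171
k: 15·3 - 5·(-9) = 45 - (-45) = 90
b × c = (93, -171, 90)
a · (b × c) = (-7)·93 + 12·(-171) + 10·90 = -651 - 2052 + 900 = -1803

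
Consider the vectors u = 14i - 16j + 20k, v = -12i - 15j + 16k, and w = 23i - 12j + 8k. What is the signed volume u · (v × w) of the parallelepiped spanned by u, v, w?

3364

v × w:
i: (-15)·8 - 16·(-12) = -120 - (-192) = 72
j: 16·23 - (-12)·8 = 368 - (-96) = 464
k: (-12)·(-12) - (-15)·23 = 144 - (-345) = 489
v × w = (72, 464, 489)
u · (v × w) = 14·72 + (-16)·464 + 20·489 = 1008 - 7424 + 9780 = 3364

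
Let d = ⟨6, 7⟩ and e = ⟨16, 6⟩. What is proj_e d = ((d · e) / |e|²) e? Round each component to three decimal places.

(7.562, 2.836)

d · e = 6·16 + 7·6 = 96 + 42 = 138
|e|² = 256 + 36 = 292
proj_e d = (138/292) · (16, 6) ≈ (7.562, 2.836)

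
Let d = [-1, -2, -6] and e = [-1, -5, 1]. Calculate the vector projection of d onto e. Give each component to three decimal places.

(-0.185, -0.926, 0.185)

d · e = (-1)·(-1) + (-2)·(-5) + (-6)·1 = 1 + 10 - 6 = 5
|e|² = 1 + 25 + 1 = 27
proj_e d = (5/27) · (-1, -5, 1) ≈ (-0.185, -0.926, 0.185)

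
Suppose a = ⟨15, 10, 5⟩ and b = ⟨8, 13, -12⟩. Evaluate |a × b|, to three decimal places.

309.597

i: 10·(-12) - 5·13 = -120 - 65 = -185
j: 5·8 - 15·(-12) = 40 - (-180) = 220
k: 15·13 - 10·8 = 195 - 80 = 115
a × b = (-185, 220, 115)
|a × b| = √((-185)² + 220² + 115²) = √95850 ≈ 309.5965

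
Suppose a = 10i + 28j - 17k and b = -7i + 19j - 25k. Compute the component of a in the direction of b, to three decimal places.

a · b = 10·(-7) + 28·19 + (-17)·(-25) = -70 + 532 + 425 = 887
|b| = √(49 + 361 + 625) = √1035 ≈ 32.1714
comp_b a = 887 / √1035 ≈ 27.571

27.571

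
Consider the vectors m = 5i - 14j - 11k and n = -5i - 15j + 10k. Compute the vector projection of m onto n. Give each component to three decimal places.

(-1.071, -3.214, 2.143)

m · n = 5·(-5) + (-14)·(-15) + (-11)·10 = -25 + 210 - 110 = 75
|n|² = 25 + 225 + 100 = 350
proj_n m = (75/350) · (-5, -15, 10) ≈ (-1.071, -3.214, 2.143)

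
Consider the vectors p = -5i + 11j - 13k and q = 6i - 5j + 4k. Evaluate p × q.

i: 11·4 - (-13)·(-5) = 44 - 65 = -21
j: (-13)·6 - (-5)·4 = -78 - (-20) = -58
k: (-5)·(-5) - 11·6 = 25 - 66 = -41
p × q = (-21, -58, -41)

(-21, -58, -41)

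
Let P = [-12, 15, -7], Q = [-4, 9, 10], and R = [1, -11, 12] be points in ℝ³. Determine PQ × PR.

(328, 69, -130)

PQ = (8, -6, 17)
PR = (13, -26, 19)
i: (-6)·19 - 17·(-26) = -114 - (-442) = 328
j: 17·13 - 8·19 = 221 - 152 = 69
k: 8·(-26) - (-6)·13 = -208 - (-78) = -130
PQ × PR = (328, 69, -130)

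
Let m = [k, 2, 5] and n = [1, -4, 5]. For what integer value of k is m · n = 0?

m · n = k·1 + 2·(-4) + 5·5 = 17 + 1k
Set equal to 0: 1k = -17, so k = -17.

-17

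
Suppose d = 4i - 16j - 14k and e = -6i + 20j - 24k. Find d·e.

-8

d · e = 4·(-6) + (-16)·20 + (-14)·(-24) = -24 - 320 + 336 = -8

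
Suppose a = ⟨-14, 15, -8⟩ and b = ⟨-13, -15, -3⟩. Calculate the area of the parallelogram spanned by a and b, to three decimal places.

441.694

i: 15·(-3) - (-8)·(-15) = -45 - 120 = -165
j: (-8)·(-13) - (-14)·(-3) = 104 - 42 = 62
k: (-14)·(-15) - 15·(-13) = 210 - (-195) = 405
a × b = (-165, 62, 405)
|a × b| = √((-165)² + 62² + 405²) = √195094 ≈ 441.6945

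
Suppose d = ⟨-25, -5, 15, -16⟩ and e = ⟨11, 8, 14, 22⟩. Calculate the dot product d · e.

d · e = (-25)·11 + (-5)·8 + 15·14 + (-16)·22 = -275 - 40 + 210 - 352 = -457

-457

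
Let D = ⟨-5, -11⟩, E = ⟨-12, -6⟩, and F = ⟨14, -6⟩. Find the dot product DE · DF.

DE = E − D = (-7, 5)
DF = F − D = (19, 5)
DE · DF = (-7)·19 + 5·5 = -133 + 25 = -108

-108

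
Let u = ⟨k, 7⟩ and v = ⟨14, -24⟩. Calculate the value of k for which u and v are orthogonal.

12

u · v = k·14 + 7·(-24) = -168 + 14k
Set equal to 0: 14k = 168, so k = 12.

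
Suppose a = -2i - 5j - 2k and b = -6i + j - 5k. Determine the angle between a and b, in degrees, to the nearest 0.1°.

a · b = (-2)·(-6) + (-5)·1 + (-2)·(-5) = 12 - 5 + 10 = 17
|a|² = 4 + 25 + 4 = 33,  |a| = √33 ≈ 5.744563
|b|² = 36 + 1 + 25 = 62,  |b| = √62 ≈ 7.874008
cos θ = 17 / (5.744563 · 7.874008) ≈ 0.37583
θ = arccos(0.37583) ≈ 67.9°

67.9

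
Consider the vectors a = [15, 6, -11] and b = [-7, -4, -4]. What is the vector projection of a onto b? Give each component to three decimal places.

(7.346, 4.198, 4.198)

a · b = 15·(-7) + 6·(-4) + (-11)·(-4) = -105 - 24 + 44 = -85
|b|² = 49 + 16 + 16 = 81
proj_b a = (-85/81) · (-7, -4, -4) ≈ (7.346, 4.198, 4.198)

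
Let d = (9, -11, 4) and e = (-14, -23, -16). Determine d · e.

d · e = 9·(-14) + (-11)·(-23) + 4·(-16) = -126 + 253 - 64 = 63

63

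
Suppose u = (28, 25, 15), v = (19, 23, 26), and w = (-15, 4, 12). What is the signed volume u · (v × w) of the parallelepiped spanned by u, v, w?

v × w:
i: 23·12 - 26·4 = 276 - 104 = 172
j: 26·(-15) - 19·12 = -390 - 228 = -618
k: 19·4 - 23·(-15) = 76 - (-345) = 421
v × w = (172, -618, 421)
u · (v × w) = 28·172 + 25·(-618) + 15·421 = 4816 - 15450 + 6315 = -4319

-4319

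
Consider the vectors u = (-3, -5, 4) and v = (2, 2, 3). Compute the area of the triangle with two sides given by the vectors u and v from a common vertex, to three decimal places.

14.440

i: (-5)·3 - 4·2 = -15 - 8 = -23
j: 4·2 - (-3)·3 = 8 - (-9) = 17
k: (-3)·2 - (-5)·2 = -6 - (-10) = 4
u × v = (-23, 17, 4)
|u × v| = √((-23)² + 17² + 4²) = √834 ≈ 28.8791
area = ½ · 28.8791 ≈ 14.440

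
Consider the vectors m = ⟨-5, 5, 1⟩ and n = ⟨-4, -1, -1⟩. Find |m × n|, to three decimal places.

26.870

i: 5·(-1) - 1·(-1) = -5 - (-1) = -4
j: 1·(-4) - (-5)·(-1) = -4 - 5 = -9
k: (-5)·(-1) - 5·(-4) = 5 - (-20) = 25
m × n = (-4, -9, 25)
|m × n| = √((-4)² + (-9)² + 25²) = √722 ≈ 26.8701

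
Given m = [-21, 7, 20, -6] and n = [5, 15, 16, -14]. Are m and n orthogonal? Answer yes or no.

m · n = (-21)·5 + 7·15 + 20·16 + (-6)·(-14) = -105 + 105 + 320 + 84 = 404
Nonzero, so the vectors are not orthogonal.

no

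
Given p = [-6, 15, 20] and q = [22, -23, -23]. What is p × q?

(115, 302, -192)

i: 15·(-23) - 20·(-23) = -345 - (-460) = 115
j: 20·22 - (-6)·(-23) = 440 - 138 = 302
k: (-6)·(-23) - 15·22 = 138 - 330 = -192
p × q = (115, 302, -192)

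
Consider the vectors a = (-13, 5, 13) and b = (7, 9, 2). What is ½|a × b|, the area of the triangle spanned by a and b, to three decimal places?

109.820

i: 5·2 - 13·9 = 10 - 117 = -107
j: 13·7 - (-13)·2 = 91 - (-26) = 117
k: (-13)·9 - 5·7 = -117 - 35 = -152
a × b = (-107, 117, -152)
|a × b| = √((-107)² + 117² + (-152)²) = √48242 ≈ 219.6406
area = ½ · 219.6406 ≈ 109.820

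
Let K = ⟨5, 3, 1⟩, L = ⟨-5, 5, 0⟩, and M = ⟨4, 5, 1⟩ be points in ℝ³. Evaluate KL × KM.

(2, 1, -18)

KL = (-10, 2, -1)
KM = (-1, 2, 0)
i: 2·0 - (-1)·2 = 0 - (-2) = 2
j: (-1)·(-1) - (-10)·0 = 1 - 0 = 1
k: (-10)·2 - 2·(-1) = -20 - (-2) = -18
KL × KM = (2, 1, -18)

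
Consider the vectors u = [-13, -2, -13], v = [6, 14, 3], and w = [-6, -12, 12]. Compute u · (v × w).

-2628

v × w:
i: 14·12 - 3·(-12) = 168 - (-36) = 204
j: 3·(-6) - 6·12 = -18 - 72 = -90
k: 6·(-12) - 14·(-6) = -72 - (-84) = 12
v × w = (204, -90, 12)
u · (v × w) = (-13)·204 + (-2)·(-90) + (-13)·12 = -2652 + 180 - 156 = -2628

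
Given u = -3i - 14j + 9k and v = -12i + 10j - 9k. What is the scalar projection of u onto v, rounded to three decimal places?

-10.262

u · v = (-3)·(-12) + (-14)·10 + 9·(-9) = 36 - 140 - 81 = -185
|v| = √(144 + 100 + 81) = √325 ≈ 18.0278
comp_v u = -185 / √325 ≈ -10.262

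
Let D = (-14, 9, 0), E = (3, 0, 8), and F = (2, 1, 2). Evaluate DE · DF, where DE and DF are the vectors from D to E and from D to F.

DE = E − D = (17, -9, 8)
DF = F − D = (16, -8, 2)
DE · DF = 17·16 + (-9)·(-8) + 8·2 = 272 + 72 + 16 = 360

360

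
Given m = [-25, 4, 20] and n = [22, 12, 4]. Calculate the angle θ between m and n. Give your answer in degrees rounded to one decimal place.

m · n = (-25)·22 + 4·12 + 20·4 = -550 + 48 + 80 = -422
|m|² = 625 + 16 + 400 = 1041,  |m| = √1041 ≈ 32.264532
|n|² = 484 + 144 + 16 = 644,  |n| = √644 ≈ 25.377155
cos θ = -422 / (32.264532 · 25.377155) ≈ -0.51540
θ = arccos(-0.51540) ≈ 121.0°

121.0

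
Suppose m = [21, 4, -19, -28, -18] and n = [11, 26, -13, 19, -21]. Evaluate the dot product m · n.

m · n = 21·11 + 4·26 + (-19)·(-13) + (-28)·19 + (-18)·(-21) = 231 + 104 + 247 - 532 + 378 = 428

428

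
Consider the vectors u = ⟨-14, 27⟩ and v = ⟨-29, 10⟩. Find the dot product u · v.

676

u · v = (-14)·(-29) + 27·10 = 406 + 270 = 676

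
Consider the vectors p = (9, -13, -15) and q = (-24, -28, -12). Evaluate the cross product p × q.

i: (-13)·(-12) - (-15)·(-28) = 156 - 420 = -264
j: (-15)·(-24) - 9·(-12) = 360 - (-108) = 468
k: 9·(-28) - (-13)·(-24) = -252 - 312 = -564
p × q = (-264, 468, -564)

(-264, 468, -564)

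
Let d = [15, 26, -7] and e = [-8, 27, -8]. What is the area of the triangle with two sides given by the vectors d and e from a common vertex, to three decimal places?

i: 26·(-8) - (-7)·27 = -208 - (-189) = -19
j: (-7)·(-8) - 15·(-8) = 56 - (-120) = 176
k: 15·27 - 26·(-8) = 405 - (-208) = 613
d × e = (-19, 176, 613)
|d × e| = √((-19)² + 176² + 613²) = √407106 ≈ 638.0486
area = ½ · 638.0486 ≈ 319.024

319.024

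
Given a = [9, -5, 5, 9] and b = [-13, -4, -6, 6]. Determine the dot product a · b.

a · b = 9·(-13) + (-5)·(-4) + 5·(-6) + 9·6 = -117 + 20 - 30 + 54 = -73

-73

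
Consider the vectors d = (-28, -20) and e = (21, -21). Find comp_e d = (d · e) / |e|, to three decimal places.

d · e = (-28)·21 + (-20)·(-21) = -588 + 420 = -168
|e| = √(441 + 441) = √882 ≈ 29.6985
comp_e d = -168 / √882 ≈ -5.657

-5.657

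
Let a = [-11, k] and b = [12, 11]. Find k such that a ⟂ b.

12

a · b = (-11)·12 + k·11 = -132 + 11k
Set equal to 0: 11k = 132, so k = 12.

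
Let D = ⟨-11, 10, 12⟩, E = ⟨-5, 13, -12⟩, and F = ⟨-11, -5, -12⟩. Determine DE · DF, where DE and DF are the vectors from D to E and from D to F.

531

DE = E − D = (6, 3, -24)
DF = F − D = (0, -15, -24)
DE · DF = 6·0 + 3·(-15) + (-24)·(-24) = 0 - 45 + 576 = 531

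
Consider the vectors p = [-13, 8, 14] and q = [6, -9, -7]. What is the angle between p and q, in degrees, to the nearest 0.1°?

p · q = (-13)·6 + 8·(-9) + 14·(-7) = -78 - 72 - 98 = -248
|p|² = 169 + 64 + 196 = 429,  |p| = √429 ≈ 20.712315
|q|² = 36 + 81 + 49 = 166,  |q| = √166 ≈ 12.884099
cos θ = -248 / (20.712315 · 12.884099) ≈ -0.92933
θ = arccos(-0.92933) ≈ 158.3°

158.3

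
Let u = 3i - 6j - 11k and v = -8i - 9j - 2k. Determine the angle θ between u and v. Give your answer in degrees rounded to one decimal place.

u · v = 3·(-8) + (-6)·(-9) + (-11)·(-2) = -24 + 54 + 22 = 52
|u|² = 9 + 36 + 121 = 166,  |u| = √166 ≈ 12.884099
|v|² = 64 + 81 + 4 = 149,  |v| = √149 ≈ 12.206556
cos θ = 52 / (12.884099 · 12.206556) ≈ 0.33064
θ = arccos(0.33064) ≈ 70.7°

70.7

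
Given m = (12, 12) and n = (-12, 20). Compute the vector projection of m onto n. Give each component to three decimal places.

(-2.118, 3.529)

m · n = 12·(-12) + 12·20 = -144 + 240 = 96
|n|² = 144 + 400 = 544
proj_n m = (96/544) · (-12, 20) ≈ (-2.118, 3.529)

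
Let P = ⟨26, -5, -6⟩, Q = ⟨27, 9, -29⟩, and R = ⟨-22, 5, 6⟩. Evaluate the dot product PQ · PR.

-184

PQ = Q − P = (1, 14, -23)
PR = R − P = (-48, 10, 12)
PQ · PR = 1·(-48) + 14·10 + (-23)·12 = -48 + 140 - 276 = -184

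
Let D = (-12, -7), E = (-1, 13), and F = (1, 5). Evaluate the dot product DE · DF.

383

DE = E − D = (11, 20)
DF = F − D = (13, 12)
DE · DF = 11·13 + 20·12 = 143 + 240 = 383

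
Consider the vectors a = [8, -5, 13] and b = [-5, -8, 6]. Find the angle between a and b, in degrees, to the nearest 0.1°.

64.3

a · b = 8·(-5) + (-5)·(-8) + 13·6 = -40 + 40 + 78 = 78
|a|² = 64 + 25 + 169 = 258,  |a| = √258 ≈ 16.062378
|b|² = 25 + 64 + 36 = 125,  |b| = √125 ≈ 11.180340
cos θ = 78 / (16.062378 · 11.180340) ≈ 0.43434
θ = arccos(0.43434) ≈ 64.3°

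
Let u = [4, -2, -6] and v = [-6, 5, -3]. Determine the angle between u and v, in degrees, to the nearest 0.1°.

u · v = 4·(-6) + (-2)·5 + (-6)·(-3) = -24 - 10 + 18 = -16
|u|² = 16 + 4 + 36 = 56,  |u| = √56 ≈ 7.483315
|v|² = 36 + 25 + 9 = 70,  |v| = √70 ≈ 8.366600
cos θ = -16 / (7.483315 · 8.366600) ≈ -0.25555
θ = arccos(-0.25555) ≈ 104.8°

104.8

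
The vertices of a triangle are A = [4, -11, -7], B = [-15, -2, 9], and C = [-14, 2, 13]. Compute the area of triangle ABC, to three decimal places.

64.174

AB = (-19, 9, 16),  AC = (-18, 13, 20)
i: 9·20 - 16·13 = 180 - 208 = -28
j: 16·(-18) - (-19)·20 = -288 - (-380) = 92
k: (-19)·13 - 9·(-18) = -247 - (-162) = -85
AB × AC = (-28, 92, -85)
|AB × AC| = √16473 ≈ 128.3472
area = ½ · 128.3472 ≈ 64.174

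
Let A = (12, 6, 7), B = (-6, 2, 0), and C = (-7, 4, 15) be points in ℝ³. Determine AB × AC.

(-46, 277, -40)

AB = (-18, -4, -7)
AC = (-19, -2, 8)
i: (-4)·8 - (-7)·(-2) = -32 - 14 = -46
j: (-7)·(-19) - (-18)·8 = 133 - (-144) = 277
k: (-18)·(-2) - (-4)·(-19) = 36 - 76 = -40
AB × AC = (-46, 277, -40)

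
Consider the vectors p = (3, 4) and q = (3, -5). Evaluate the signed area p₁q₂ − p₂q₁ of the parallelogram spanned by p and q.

-27

3·(-5) - 4·3 = -15 - 12 = -27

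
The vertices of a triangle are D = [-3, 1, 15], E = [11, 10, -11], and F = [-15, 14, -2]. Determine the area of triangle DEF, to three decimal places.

DE = (14, 9, -26),  DF = (-12, 13, -17)
i: 9·(-17) - (-26)·13 = -153 - (-338) = 185
j: (-26)·(-12) - 14·(-17) = 312 - (-238) = 550
k: 14·13 - 9·(-12) = 182 - (-108) = 290
DE × DF = (185, 550, 290)
|DE × DF| = √420825 ≈ 648.7103
area = ½ · 648.7103 ≈ 324.355

324.355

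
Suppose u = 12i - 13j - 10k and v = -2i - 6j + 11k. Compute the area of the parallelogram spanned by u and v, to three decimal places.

i: (-13)·11 - (-10)·(-6) = -143 - 60 = -203
j: (-10)·(-2) - 12·11 = 20 - 132 = -112
k: 12·(-6) - (-13)·(-2) = -72 - 26 = -98
u × v = (-203, -112, -98)
|u × v| = √((-203)² + (-112)² + (-98)²) = √63357 ≈ 251.7082

251.708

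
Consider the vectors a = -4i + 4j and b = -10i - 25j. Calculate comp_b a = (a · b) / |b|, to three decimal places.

-2.228

a · b = (-4)·(-10) + 4·(-25) = 40 - 100 = -60
|b| = √(100 + 625) = √725 ≈ 26.9258
comp_b a = -60 / √725 ≈ -2.228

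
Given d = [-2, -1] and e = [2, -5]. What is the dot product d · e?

1

d · e = (-2)·2 + (-1)·(-5) = -4 + 5 = 1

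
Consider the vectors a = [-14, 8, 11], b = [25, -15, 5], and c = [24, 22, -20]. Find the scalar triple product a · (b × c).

b × c:
i: (-15)·(-20) - 5·22 = 300 - 110 = 190
j: 5·24 - 25·(-20) = 120 - (-500) = 620
k: 25·22 - (-15)·24 = 550 - (-360) = 910
b × c = (190, 620, 910)
a · (b × c) = (-14)·190 + 8·620 + 11·910 = -2660 + 4960 + 10010 = 12310

12310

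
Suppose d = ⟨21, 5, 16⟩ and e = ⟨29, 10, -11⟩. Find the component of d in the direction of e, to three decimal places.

d · e = 21·29 + 5·10 + 16·(-11) = 609 + 50 - 176 = 483
|e| = √(841 + 100 + 121) = √1062 ≈ 32.5883
comp_e d = 483 / √1062 ≈ 14.821

14.821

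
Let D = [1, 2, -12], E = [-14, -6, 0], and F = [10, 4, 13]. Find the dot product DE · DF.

DE = E − D = (-15, -8, 12)
DF = F − D = (9, 2, 25)
DE · DF = (-15)·9 + (-8)·2 + 12·25 = -135 - 16 + 300 = 149

149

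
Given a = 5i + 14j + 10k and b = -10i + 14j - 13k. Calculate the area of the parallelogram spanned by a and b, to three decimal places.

i: 14·(-13) - 10·14 = -182 - 140 = -322
j: 10·(-10) - 5·(-13) = -100 - (-65) = -35
k: 5·14 - 14·(-10) = 70 - (-140) = 210
a × b = (-322, -35, 210)
|a × b| = √((-322)² + (-35)² + 210²) = √149009 ≈ 386.0168

386.017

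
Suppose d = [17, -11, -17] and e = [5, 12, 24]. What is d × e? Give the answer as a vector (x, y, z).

i: (-11)·24 - (-17)·12 = -264 - (-204) = -60
j: (-17)·5 - 17·24 = -85 - 408 = -493
k: 17·12 - (-11)·5 = 204 - (-55) = 259
d × e = (-60, -493, 259)

(-60, -493, 259)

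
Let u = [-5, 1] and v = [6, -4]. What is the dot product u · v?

u · v = (-5)·6 + 1·(-4) = -30 - 4 = -34

-34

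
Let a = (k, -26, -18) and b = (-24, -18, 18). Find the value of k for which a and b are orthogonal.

6

a · b = k·(-24) + (-26)·(-18) + (-18)·18 = 144 - 24k
Set equal to 0: -24k = -144, so k = 6.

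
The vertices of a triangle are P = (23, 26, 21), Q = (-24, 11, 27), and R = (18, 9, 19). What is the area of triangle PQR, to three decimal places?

PQ = (-47, -15, 6),  PR = (-5, -17, -2)
i: (-15)·(-2) - 6·(-17) = 30 - (-102) = 132
j: 6·(-5) - (-47)·(-2) = -30 - 94 = -124
k: (-47)·(-17) - (-15)·(-5) = 799 - 75 = 724
PQ × PR = (132, -124, 724)
|PQ × PR| = √556976 ≈ 746.3082
area = ½ · 746.3082 ≈ 373.154

373.154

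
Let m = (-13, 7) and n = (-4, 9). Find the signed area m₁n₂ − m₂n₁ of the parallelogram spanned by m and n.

-89

(-13)·9 - 7·(-4) = -117 - (-28) = -89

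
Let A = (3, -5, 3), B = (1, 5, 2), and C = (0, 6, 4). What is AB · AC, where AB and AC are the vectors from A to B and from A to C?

115

AB = B − A = (-2, 10, -1)
AC = C − A = (-3, 11, 1)
AB · AC = (-2)·(-3) + 10·11 + (-1)·1 = 6 + 110 - 1 = 115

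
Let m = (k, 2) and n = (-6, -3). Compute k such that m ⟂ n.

m · n = k·(-6) + 2·(-3) = -6 - 6k
Set equal to 0: -6k = 6, so k = -1.

-1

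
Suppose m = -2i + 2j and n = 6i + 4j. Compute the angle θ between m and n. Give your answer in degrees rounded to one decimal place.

m · n = (-2)·6 + 2·4 = -12 + 8 = -4
|m|² = 4 + 4 = 8,  |m| = √8 ≈ 2.828427
|n|² = 36 + 16 = 52,  |n| = √52 ≈ 7.211103
cos θ = -4 / (2.828427 · 7.211103) ≈ -0.19612
θ = arccos(-0.19612) ≈ 101.3°

101.3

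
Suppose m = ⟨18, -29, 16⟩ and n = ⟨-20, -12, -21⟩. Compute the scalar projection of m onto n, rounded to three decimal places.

m · n = 18·(-20) + (-29)·(-12) + 16·(-21) = -360 + 348 - 336 = -348
|n| = √(400 + 144 + 441) = √985 ≈ 31.3847
comp_n m = -348 / √985 ≈ -11.088

-11.088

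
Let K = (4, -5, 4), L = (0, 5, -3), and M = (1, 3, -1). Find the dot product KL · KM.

127

KL = L − K = (-4, 10, -7)
KM = M − K = (-3, 8, -5)
KL · KM = (-4)·(-3) + 10·8 + (-7)·(-5) = 12 + 80 + 35 = 127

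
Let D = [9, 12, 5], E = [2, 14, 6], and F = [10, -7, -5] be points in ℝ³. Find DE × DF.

DE = (-7, 2, 1)
DF = (1, -19, -10)
i: 2·(-10) - 1·(-19) = -20 - (-19) = -1
j: 1·1 - (-7)·(-10) = 1 - 70 = -69
k: (-7)·(-19) - 2·1 = 133 - 2 = 131
DE × DF = (-1, -69, 131)

(-1, -69, 131)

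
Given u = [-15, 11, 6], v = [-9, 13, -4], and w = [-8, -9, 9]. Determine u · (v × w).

v × w:
i: 13·9 - (-4)·(-9) = 117 - 36 = 81
j: (-4)·(-8) - (-9)·9 = 32 - (-81) = 113
k: (-9)·(-9) - 13·(-8) = 81 - (-104) = 185
v × w = (81, 113, 185)
u · (v × w) = (-15)·81 + 11·113 + 6·185 = -1215 + 1243 + 1110 = 1138

1138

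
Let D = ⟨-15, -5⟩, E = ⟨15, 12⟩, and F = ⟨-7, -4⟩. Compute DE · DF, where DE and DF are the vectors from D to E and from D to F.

DE = E − D = (30, 17)
DF = F − D = (8, 1)
DE · DF = 30·8 + 17·1 = 240 + 17 = 257

257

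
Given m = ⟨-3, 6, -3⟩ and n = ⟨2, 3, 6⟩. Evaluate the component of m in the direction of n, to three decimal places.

-0.857

m · n = (-3)·2 + 6·3 + (-3)·6 = -6 + 18 - 18 = -6
|n| = √(4 + 9 + 36) = √49 ≈ 7.0000
comp_n m = -6 / √49 ≈ -0.857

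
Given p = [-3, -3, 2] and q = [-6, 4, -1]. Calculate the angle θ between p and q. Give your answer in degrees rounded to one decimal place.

83.3

p · q = (-3)·(-6) + (-3)·4 + 2·(-1) = 18 - 12 - 2 = 4
|p|² = 9 + 9 + 4 = 22,  |p| = √22 ≈ 4.690416
|q|² = 36 + 16 + 1 = 53,  |q| = √53 ≈ 7.280110
cos θ = 4 / (4.690416 · 7.280110) ≈ 0.11714
θ = arccos(0.11714) ≈ 83.3°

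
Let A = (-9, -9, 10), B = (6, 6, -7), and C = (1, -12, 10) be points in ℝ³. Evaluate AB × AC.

AB = (15, 15, -17)
AC = (10, -3, 0)
i: 15·0 - (-17)·(-3) = 0 - 51 = -51
j: (-17)·10 - 15·0 = -170 - 0 = -170
k: 15·(-3) - 15·10 = -45 - 150 = -195
AB × AC = (-51, -170, -195)

(-51, -170, -195)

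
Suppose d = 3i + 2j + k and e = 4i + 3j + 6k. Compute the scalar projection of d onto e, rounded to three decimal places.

3.073

d · e = 3·4 + 2·3 + 1·6 = 12 + 6 + 6 = 24
|e| = √(16 + 9 + 36) = √61 ≈ 7.8102
comp_e d = 24 / √61 ≈ 3.073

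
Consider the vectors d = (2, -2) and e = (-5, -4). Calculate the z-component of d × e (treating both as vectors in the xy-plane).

2·(-4) - (-2)·(-5) = -8 - 10 = -18

-18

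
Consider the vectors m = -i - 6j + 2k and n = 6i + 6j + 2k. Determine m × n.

(-24, 14, 30)

i: (-6)·2 - 2·6 = -12 - 12 = -24
j: 2·6 - (-1)·2 = 12 - (-2) = 14
k: (-1)·6 - (-6)·6 = -6 - (-36) = 30
m × n = (-24, 14, 30)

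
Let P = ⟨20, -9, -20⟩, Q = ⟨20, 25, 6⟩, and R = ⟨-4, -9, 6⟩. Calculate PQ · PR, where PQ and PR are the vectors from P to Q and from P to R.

PQ = Q − P = (0, 34, 26)
PR = R − P = (-24, 0, 26)
PQ · PR = 0·(-24) + 34·0 + 26·26 = 0 + 0 + 676 = 676

676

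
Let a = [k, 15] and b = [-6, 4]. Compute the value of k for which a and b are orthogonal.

10

a · b = k·(-6) + 15·4 = 60 - 6k
Set equal to 0: -6k = -60, so k = 10.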